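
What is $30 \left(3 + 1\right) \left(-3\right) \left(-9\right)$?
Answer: $3240$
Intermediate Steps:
$30 \left(3 + 1\right) \left(-3\right) \left(-9\right) = 30 \cdot 4 \left(-3\right) \left(-9\right) = 30 \left(-12\right) \left(-9\right) = \left(-360\right) \left(-9\right) = 3240$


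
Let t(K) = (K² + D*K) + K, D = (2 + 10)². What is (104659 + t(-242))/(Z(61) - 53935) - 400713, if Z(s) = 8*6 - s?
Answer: -21617793057/53948 ≈ -4.0072e+5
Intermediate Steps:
D = 144 (D = 12² = 144)
Z(s) = 48 - s
t(K) = K² + 145*K (t(K) = (K² + 144*K) + K = K² + 145*K)
(104659 + t(-242))/(Z(61) - 53935) - 400713 = (104659 - 242*(145 - 242))/((48 - 1*61) - 53935) - 400713 = (104659 - 242*(-97))/((48 - 61) - 53935) - 400713 = (104659 + 23474)/(-13 - 53935) - 400713 = 128133/(-53948) - 400713 = 128133*(-1/53948) - 400713 = -128133/53948 - 400713 = -21617793057/53948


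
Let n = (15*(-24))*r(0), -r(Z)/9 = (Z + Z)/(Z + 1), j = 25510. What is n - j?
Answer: -25510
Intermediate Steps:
r(Z) = -18*Z/(1 + Z) (r(Z) = -9*(Z + Z)/(Z + 1) = -9*2*Z/(1 + Z) = -18*Z/(1 + Z))
n = 0 (n = (15*(-24))*(-18*0/(1 + 0)) = -(-6480)*0/1 = -(-6480)*0 = -360*0 = 0)
n - j = 0 - 1*25510 = 0 - 25510 = -25510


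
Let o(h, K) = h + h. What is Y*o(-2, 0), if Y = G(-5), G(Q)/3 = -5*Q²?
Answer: 1500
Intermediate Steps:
G(Q) = -15*Q² (G(Q) = 3*(-5*Q²) = -15*Q²)
Y = -375 (Y = -15*(-5)² = -15*25 = -375)
o(h, K) = 2*h
Y*o(-2, 0) = -750*(-2) = -375*(-4) = 1500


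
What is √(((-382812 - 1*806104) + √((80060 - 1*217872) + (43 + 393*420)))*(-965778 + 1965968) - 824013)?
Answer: √(-1189142718053 + 1000190*√27291) ≈ 1.0904e+6*I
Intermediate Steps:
√(((-382812 - 1*806104) + √((80060 - 1*217872) + (43 + 393*420)))*(-965778 + 1965968) - 824013) = √(((-382812 - 806104) + √((80060 - 217872) + (43 + 165060)))*1000190 - 824013) = √((-1188916 + √(-137812 + 165103))*1000190 - 824013) = √((-1188916 + √27291)*1000190 - 824013) = √((-1189141894040 + 1000190*√27291) - 824013) = √(-1189142718053 + 1000190*√27291)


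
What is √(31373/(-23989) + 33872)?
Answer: √19491639075615/23989 ≈ 184.04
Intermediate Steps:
√(31373/(-23989) + 33872) = √(31373*(-1/23989) + 33872) = √(-31373/23989 + 33872) = √(812524035/23989) = √19491639075615/23989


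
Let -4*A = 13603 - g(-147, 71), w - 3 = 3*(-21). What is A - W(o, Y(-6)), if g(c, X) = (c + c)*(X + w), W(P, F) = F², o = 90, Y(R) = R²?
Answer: -22021/4 ≈ -5505.3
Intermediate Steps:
w = -60 (w = 3 + 3*(-21) = 3 - 63 = -60)
g(c, X) = 2*c*(-60 + X) (g(c, X) = (c + c)*(X - 60) = (2*c)*(-60 + X) = 2*c*(-60 + X))
A = -16837/4 (A = -(13603 - 2*(-147)*(-60 + 71))/4 = -(13603 - 2*(-147)*11)/4 = -(13603 - 1*(-3234))/4 = -(13603 + 3234)/4 = -¼*16837 = -16837/4 ≈ -4209.3)
A - W(o, Y(-6)) = -16837/4 - ((-6)²)² = -16837/4 - 1*36² = -16837/4 - 1*1296 = -16837/4 - 1296 = -22021/4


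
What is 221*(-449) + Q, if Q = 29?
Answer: -99200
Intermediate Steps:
221*(-449) + Q = 221*(-449) + 29 = -99229 + 29 = -99200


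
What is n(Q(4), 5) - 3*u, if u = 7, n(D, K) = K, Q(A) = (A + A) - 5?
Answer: -16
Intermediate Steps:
Q(A) = -5 + 2*A (Q(A) = 2*A - 5 = -5 + 2*A)
n(Q(4), 5) - 3*u = 5 - 3*7 = 5 - 21 = -16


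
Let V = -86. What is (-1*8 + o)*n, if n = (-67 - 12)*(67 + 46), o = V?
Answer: 839138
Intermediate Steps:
o = -86
n = -8927 (n = -79*113 = -8927)
(-1*8 + o)*n = (-1*8 - 86)*(-8927) = (-8 - 86)*(-8927) = -94*(-8927) = 839138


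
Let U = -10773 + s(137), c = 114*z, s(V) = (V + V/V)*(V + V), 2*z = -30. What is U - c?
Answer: 28749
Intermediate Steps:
z = -15 (z = (½)*(-30) = -15)
s(V) = 2*V*(1 + V) (s(V) = (V + 1)*(2*V) = (1 + V)*(2*V) = 2*V*(1 + V))
c = -1710 (c = 114*(-15) = -1710)
U = 27039 (U = -10773 + 2*137*(1 + 137) = -10773 + 2*137*138 = -10773 + 37812 = 27039)
U - c = 27039 - 1*(-1710) = 27039 + 1710 = 28749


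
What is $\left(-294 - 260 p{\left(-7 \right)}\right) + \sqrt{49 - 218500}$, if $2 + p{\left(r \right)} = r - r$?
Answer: $226 + i \sqrt{218451} \approx 226.0 + 467.39 i$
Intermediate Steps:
$p{\left(r \right)} = -2$ ($p{\left(r \right)} = -2 + \left(r - r\right) = -2 + 0 = -2$)
$\left(-294 - 260 p{\left(-7 \right)}\right) + \sqrt{49 - 218500} = \left(-294 - -520\right) + \sqrt{49 - 218500} = \left(-294 + 520\right) + \sqrt{-218451} = 226 + i \sqrt{218451}$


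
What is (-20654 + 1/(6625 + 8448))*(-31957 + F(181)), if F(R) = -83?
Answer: 9974620421640/15073 ≈ 6.6175e+8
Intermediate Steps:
(-20654 + 1/(6625 + 8448))*(-31957 + F(181)) = (-20654 + 1/(6625 + 8448))*(-31957 - 83) = (-20654 + 1/15073)*(-32040) = -311317741/15073*(-32040) = 9974620421640/15073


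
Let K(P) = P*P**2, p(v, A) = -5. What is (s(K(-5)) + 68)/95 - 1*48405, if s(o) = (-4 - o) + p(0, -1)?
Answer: -4598291/95 ≈ -48403.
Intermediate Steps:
K(P) = P**3
s(o) = -9 - o (s(o) = (-4 - o) - 5 = -9 - o)
(s(K(-5)) + 68)/95 - 1*48405 = ((-9 - 1*(-5)**3) + 68)/95 - 1*48405 = ((-9 - 1*(-125)) + 68)/95 - 48405 = ((-9 + 125) + 68)/95 - 48405 = (116 + 68)/95 - 48405 = (1/95)*184 - 48405 = 184/95 - 48405 = -4598291/95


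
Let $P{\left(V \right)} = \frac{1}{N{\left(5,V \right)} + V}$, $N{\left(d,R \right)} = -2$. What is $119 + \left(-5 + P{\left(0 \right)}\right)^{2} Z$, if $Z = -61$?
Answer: $- \frac{6905}{4} \approx -1726.3$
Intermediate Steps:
$P{\left(V \right)} = \frac{1}{-2 + V}$
$119 + \left(-5 + P{\left(0 \right)}\right)^{2} Z = 119 + \left(-5 + \frac{1}{-2 + 0}\right)^{2} \left(-61\right) = 119 + \left(-5 + \frac{1}{-2}\right)^{2} \left(-61\right) = 119 + \left(-5 - \frac{1}{2}\right)^{2} \left(-61\right) = 119 + \left(- \frac{11}{2}\right)^{2} \left(-61\right) = 119 + \frac{121}{4} \left(-61\right) = 119 - \frac{7381}{4} = - \frac{6905}{4}$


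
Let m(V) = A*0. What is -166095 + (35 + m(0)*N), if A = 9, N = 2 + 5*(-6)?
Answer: -166060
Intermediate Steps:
N = -28 (N = 2 - 30 = -28)
m(V) = 0 (m(V) = 9*0 = 0)
-166095 + (35 + m(0)*N) = -166095 + (35 + 0*(-28)) = -166095 + (35 + 0) = -166095 + 35 = -166060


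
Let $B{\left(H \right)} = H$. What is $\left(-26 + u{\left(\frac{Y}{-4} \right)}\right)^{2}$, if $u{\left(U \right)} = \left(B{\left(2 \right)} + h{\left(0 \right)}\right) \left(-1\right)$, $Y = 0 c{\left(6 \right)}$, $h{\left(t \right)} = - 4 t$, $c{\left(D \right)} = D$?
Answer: $784$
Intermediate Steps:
$Y = 0$ ($Y = 0 \cdot 6 = 0$)
$u{\left(U \right)} = -2$ ($u{\left(U \right)} = \left(2 - 0\right) \left(-1\right) = \left(2 + 0\right) \left(-1\right) = 2 \left(-1\right) = -2$)
$\left(-26 + u{\left(\frac{Y}{-4} \right)}\right)^{2} = \left(-26 - 2\right)^{2} = \left(-28\right)^{2} = 784$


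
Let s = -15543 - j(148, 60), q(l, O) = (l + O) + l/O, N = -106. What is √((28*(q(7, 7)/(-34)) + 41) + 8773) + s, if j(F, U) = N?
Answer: -15437 + 2*√635919/17 ≈ -15343.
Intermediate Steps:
j(F, U) = -106
q(l, O) = O + l + l/O (q(l, O) = (O + l) + l/O = O + l + l/O)
s = -15437 (s = -15543 - 1*(-106) = -15543 + 106 = -15437)
√((28*(q(7, 7)/(-34)) + 41) + 8773) + s = √((28*((7 + 7 + 7/7)/(-34)) + 41) + 8773) - 15437 = √((28*((7 + 7 + 7*(⅐))*(-1/34)) + 41) + 8773) - 15437 = √((28*((7 + 7 + 1)*(-1/34)) + 41) + 8773) - 15437 = √((28*(15*(-1/34)) + 41) + 8773) - 15437 = √((28*(-15/34) + 41) + 8773) - 15437 = √((-210/17 + 41) + 8773) - 15437 = √(487/17 + 8773) - 15437 = √(149628/17) - 15437 = 2*√635919/17 - 15437 = -15437 + 2*√635919/17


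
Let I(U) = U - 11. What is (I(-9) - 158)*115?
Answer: -20470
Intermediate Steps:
I(U) = -11 + U
(I(-9) - 158)*115 = ((-11 - 9) - 158)*115 = (-20 - 158)*115 = -178*115 = -20470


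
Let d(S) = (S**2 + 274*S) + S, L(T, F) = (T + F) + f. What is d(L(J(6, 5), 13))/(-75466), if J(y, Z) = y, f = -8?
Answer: -1573/37733 ≈ -0.041688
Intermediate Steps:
L(T, F) = -8 + F + T (L(T, F) = (T + F) - 8 = (F + T) - 8 = -8 + F + T)
d(S) = S**2 + 275*S
d(L(J(6, 5), 13))/(-75466) = ((-8 + 13 + 6)*(275 + (-8 + 13 + 6)))/(-75466) = (11*(275 + 11))*(-1/75466) = (11*286)*(-1/75466) = 3146*(-1/75466) = -1573/37733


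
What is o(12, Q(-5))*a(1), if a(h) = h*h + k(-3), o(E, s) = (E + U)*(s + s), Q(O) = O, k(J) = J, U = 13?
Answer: 500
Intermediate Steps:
o(E, s) = 2*s*(13 + E) (o(E, s) = (E + 13)*(s + s) = (13 + E)*(2*s) = 2*s*(13 + E))
a(h) = -3 + h**2 (a(h) = h*h - 3 = h**2 - 3 = -3 + h**2)
o(12, Q(-5))*a(1) = (2*(-5)*(13 + 12))*(-3 + 1**2) = (2*(-5)*25)*(-3 + 1) = -250*(-2) = 500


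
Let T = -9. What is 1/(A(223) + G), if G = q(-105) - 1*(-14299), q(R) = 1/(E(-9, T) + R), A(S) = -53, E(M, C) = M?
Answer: 114/1624043 ≈ 7.0195e-5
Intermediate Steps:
q(R) = 1/(-9 + R)
G = 1630085/114 (G = 1/(-9 - 105) - 1*(-14299) = 1/(-114) + 14299 = -1/114 + 14299 = 1630085/114 ≈ 14299.)
1/(A(223) + G) = 1/(-53 + 1630085/114) = 1/(1624043/114) = 114/1624043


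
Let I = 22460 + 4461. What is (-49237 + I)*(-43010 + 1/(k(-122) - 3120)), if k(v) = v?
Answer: 1555853901518/1621 ≈ 9.5981e+8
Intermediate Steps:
I = 26921
(-49237 + I)*(-43010 + 1/(k(-122) - 3120)) = (-49237 + 26921)*(-43010 + 1/(-122 - 3120)) = -22316*(-43010 + 1/(-3242)) = -22316*(-43010 - 1/3242) = -22316*(-139438421/3242) = 1555853901518/1621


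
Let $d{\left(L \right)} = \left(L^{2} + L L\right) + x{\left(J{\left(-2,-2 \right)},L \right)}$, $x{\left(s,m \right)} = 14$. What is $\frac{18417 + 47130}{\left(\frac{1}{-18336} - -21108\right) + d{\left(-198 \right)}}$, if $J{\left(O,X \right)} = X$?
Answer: $\frac{1201869792}{1824982079} \approx 0.65857$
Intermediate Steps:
$d{\left(L \right)} = 14 + 2 L^{2}$ ($d{\left(L \right)} = \left(L^{2} + L L\right) + 14 = \left(L^{2} + L^{2}\right) + 14 = 2 L^{2} + 14 = 14 + 2 L^{2}$)
$\frac{18417 + 47130}{\left(\frac{1}{-18336} - -21108\right) + d{\left(-198 \right)}} = \frac{18417 + 47130}{\left(\frac{1}{-18336} - -21108\right) + \left(14 + 2 \left(-198\right)^{2}\right)} = \frac{65547}{\left(- \frac{1}{18336} + 21108\right) + \left(14 + 2 \cdot 39204\right)} = \frac{65547}{\frac{387036287}{18336} + \left(14 + 78408\right)} = \frac{65547}{\frac{387036287}{18336} + 78422} = \frac{65547}{\frac{1824982079}{18336}} = 65547 \cdot \frac{18336}{1824982079} = \frac{1201869792}{1824982079}$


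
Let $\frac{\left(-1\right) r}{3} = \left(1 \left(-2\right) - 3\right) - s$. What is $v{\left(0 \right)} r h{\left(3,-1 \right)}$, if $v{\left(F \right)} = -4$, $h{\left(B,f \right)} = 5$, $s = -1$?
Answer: $-240$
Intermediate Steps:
$r = 12$ ($r = - 3 \left(\left(1 \left(-2\right) - 3\right) - -1\right) = - 3 \left(\left(-2 - 3\right) + 1\right) = - 3 \left(-5 + 1\right) = \left(-3\right) \left(-4\right) = 12$)
$v{\left(0 \right)} r h{\left(3,-1 \right)} = \left(-4\right) 12 \cdot 5 = \left(-48\right) 5 = -240$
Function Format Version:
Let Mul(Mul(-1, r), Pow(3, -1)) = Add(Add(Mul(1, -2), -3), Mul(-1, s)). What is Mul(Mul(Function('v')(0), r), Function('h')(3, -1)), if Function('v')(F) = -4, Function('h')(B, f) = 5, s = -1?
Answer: -240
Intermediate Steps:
r = 12 (r = Mul(-3, Add(Add(Mul(1, -2), -3), Mul(-1, -1))) = Mul(-3, Add(Add(-2, -3), 1)) = Mul(-3, Add(-5, 1)) = Mul(-3, -4) = 12)
Mul(Mul(Function('v')(0), r), Function('h')(3, -1)) = Mul(Mul(-4, 12), 5) = Mul(-48, 5) = -240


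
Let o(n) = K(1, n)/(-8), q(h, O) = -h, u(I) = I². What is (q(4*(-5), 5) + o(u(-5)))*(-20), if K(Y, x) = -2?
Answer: -405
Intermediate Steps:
o(n) = ¼ (o(n) = -2/(-8) = -2*(-⅛) = ¼)
(q(4*(-5), 5) + o(u(-5)))*(-20) = (-4*(-5) + ¼)*(-20) = (-1*(-20) + ¼)*(-20) = (20 + ¼)*(-20) = (81/4)*(-20) = -405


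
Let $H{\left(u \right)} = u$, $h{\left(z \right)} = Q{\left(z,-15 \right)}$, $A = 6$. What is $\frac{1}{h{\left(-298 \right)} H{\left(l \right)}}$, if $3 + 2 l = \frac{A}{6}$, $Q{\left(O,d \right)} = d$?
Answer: $\frac{1}{15} \approx 0.066667$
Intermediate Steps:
$h{\left(z \right)} = -15$
$l = -1$ ($l = - \frac{3}{2} + \frac{6 \cdot \frac{1}{6}}{2} = - \frac{3}{2} + \frac{1}{2} \cdot 1 = - \frac{3}{2} + \frac{1}{2} = -1$)
$\frac{1}{h{\left(-298 \right)} H{\left(l \right)}} = \frac{1}{\left(-15\right) \left(-1\right)} = \frac{1}{15}$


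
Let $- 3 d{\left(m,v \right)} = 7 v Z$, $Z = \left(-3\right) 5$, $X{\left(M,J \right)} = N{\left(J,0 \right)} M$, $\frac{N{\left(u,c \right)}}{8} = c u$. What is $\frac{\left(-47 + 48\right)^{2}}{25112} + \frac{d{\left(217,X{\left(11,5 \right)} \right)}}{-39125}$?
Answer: $\frac{1}{25112} \approx 3.9822 \cdot 10^{-5}$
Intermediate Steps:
$N{\left(u,c \right)} = 8 c u$
$X{\left(M,J \right)} = 0$ ($X{\left(M,J \right)} = 8 \cdot 0 J M = 0 M = 0$)
$Z = -15$
$d{\left(m,v \right)} = 35 v$ ($d{\left(m,v \right)} = - \frac{7 v \left(-15\right)}{3} = - \frac{\left(-105\right) v}{3} = 35 v$)
$\frac{\left(-47 + 48\right)^{2}}{25112} + \frac{d{\left(217,X{\left(11,5 \right)} \right)}}{-39125} = \frac{\left(-47 + 48\right)^{2}}{25112} + \frac{35 \cdot 0}{-39125} = 1^{2} \cdot \frac{1}{25112} + 0 \left(- \frac{1}{39125}\right) = 1 \cdot \frac{1}{25112} + 0 = \frac{1}{25112} + 0 = \frac{1}{25112}$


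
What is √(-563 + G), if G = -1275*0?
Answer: I*√563 ≈ 23.728*I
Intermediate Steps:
G = 0
√(-563 + G) = √(-563 + 0) = √(-563) = I*√563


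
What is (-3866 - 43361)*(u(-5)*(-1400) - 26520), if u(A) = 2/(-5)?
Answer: 1226012920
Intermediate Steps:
u(A) = -⅖ (u(A) = 2*(-⅕) = -⅖)
(-3866 - 43361)*(u(-5)*(-1400) - 26520) = (-3866 - 43361)*(-⅖*(-1400) - 26520) = -47227*(560 - 26520) = -47227*(-25960) = 1226012920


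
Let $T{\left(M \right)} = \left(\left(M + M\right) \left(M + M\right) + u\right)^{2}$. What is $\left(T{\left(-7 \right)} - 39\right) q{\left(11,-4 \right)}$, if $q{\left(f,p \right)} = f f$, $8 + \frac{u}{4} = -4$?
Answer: $2645665$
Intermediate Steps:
$u = -48$ ($u = -32 + 4 \left(-4\right) = -32 - 16 = -48$)
$q{\left(f,p \right)} = f^{2}$
$T{\left(M \right)} = \left(-48 + 4 M^{2}\right)^{2}$ ($T{\left(M \right)} = \left(\left(M + M\right) \left(M + M\right) - 48\right)^{2} = \left(2 M 2 M - 48\right)^{2} = \left(4 M^{2} - 48\right)^{2} = \left(-48 + 4 M^{2}\right)^{2}$)
$\left(T{\left(-7 \right)} - 39\right) q{\left(11,-4 \right)} = \left(16 \left(-12 + \left(-7\right)^{2}\right)^{2} - 39\right) 11^{2} = \left(16 \left(-12 + 49\right)^{2} - 39\right) 121 = \left(16 \cdot 37^{2} - 39\right) 121 = \left(16 \cdot 1369 - 39\right) 121 = \left(21904 - 39\right) 121 = 21865 \cdot 121 = 2645665$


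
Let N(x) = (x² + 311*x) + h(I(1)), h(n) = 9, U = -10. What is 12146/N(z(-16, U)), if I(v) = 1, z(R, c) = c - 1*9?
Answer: -12146/5539 ≈ -2.1928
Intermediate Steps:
z(R, c) = -9 + c (z(R, c) = c - 9 = -9 + c)
N(x) = 9 + x² + 311*x (N(x) = (x² + 311*x) + 9 = 9 + x² + 311*x)
12146/N(z(-16, U)) = 12146/(9 + (-9 - 10)² + 311*(-9 - 10)) = 12146/(9 + (-19)² + 311*(-19)) = 12146/(9 + 361 - 5909) = 12146/(-5539) = 12146*(-1/5539) = -12146/5539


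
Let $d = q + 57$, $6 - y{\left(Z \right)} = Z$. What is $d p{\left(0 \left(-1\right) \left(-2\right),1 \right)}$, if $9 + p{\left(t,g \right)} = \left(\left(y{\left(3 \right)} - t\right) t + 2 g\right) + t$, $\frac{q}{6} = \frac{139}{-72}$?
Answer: $- \frac{3815}{12} \approx -317.92$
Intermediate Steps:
$y{\left(Z \right)} = 6 - Z$
$q = - \frac{139}{12}$ ($q = 6 \frac{139}{-72} = 6 \cdot 139 \left(- \frac{1}{72}\right) = 6 \left(- \frac{139}{72}\right) = - \frac{139}{12} \approx -11.583$)
$p{\left(t,g \right)} = -9 + t + 2 g + t \left(3 - t\right)$ ($p{\left(t,g \right)} = -9 + \left(\left(\left(\left(6 - 3\right) - t\right) t + 2 g\right) + t\right) = -9 + \left(\left(\left(3 - t\right) t + 2 g\right) + t\right) = -9 + \left(\left(t \left(3 - t\right) + 2 g\right) + t\right) = -9 + \left(\left(2 g + t \left(3 - t\right)\right) + t\right) = -9 + \left(t + 2 g + t \left(3 - t\right)\right) = -9 + t + 2 g + t \left(3 - t\right)$)
$d = \frac{545}{12}$ ($d = - \frac{139}{12} + 57 = \frac{545}{12} \approx 45.417$)
$d p{\left(0 \left(-1\right) \left(-2\right),1 \right)} = \frac{545 \left(-9 - \left(0 \left(-1\right) \left(-2\right)\right)^{2} + 2 \cdot 1 + 4 \cdot 0 \left(-1\right) \left(-2\right)\right)}{12} = \frac{545 \left(-9 - \left(0 \left(-2\right)\right)^{2} + 2 + 4 \cdot 0 \left(-2\right)\right)}{12} = \frac{545 \left(-9 - 0^{2} + 2 + 4 \cdot 0\right)}{12} = \frac{545 \left(-9 - 0 + 2 + 0\right)}{12} = \frac{545 \left(-9 + 0 + 2 + 0\right)}{12} = \frac{545}{12} \left(-7\right) = - \frac{3815}{12}$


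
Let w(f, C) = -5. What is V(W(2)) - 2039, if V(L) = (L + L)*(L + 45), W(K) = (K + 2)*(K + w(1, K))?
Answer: -2831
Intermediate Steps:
W(K) = (-5 + K)*(2 + K) (W(K) = (K + 2)*(K - 5) = (2 + K)*(-5 + K) = (-5 + K)*(2 + K))
V(L) = 2*L*(45 + L) (V(L) = (2*L)*(45 + L) = 2*L*(45 + L))
V(W(2)) - 2039 = 2*(-10 + 2² - 3*2)*(45 + (-10 + 2² - 3*2)) - 2039 = 2*(-10 + 4 - 6)*(45 + (-10 + 4 - 6)) - 2039 = 2*(-12)*(45 - 12) - 2039 = 2*(-12)*33 - 2039 = -792 - 2039 = -2831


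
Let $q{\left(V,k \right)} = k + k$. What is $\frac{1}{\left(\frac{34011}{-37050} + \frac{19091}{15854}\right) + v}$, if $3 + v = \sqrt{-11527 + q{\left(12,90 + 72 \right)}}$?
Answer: $- \frac{6502337317630700}{26860332358313983619} - \frac{2396026628100625 i \sqrt{11203}}{26860332358313983619} \approx -0.00024208 - 0.0094416 i$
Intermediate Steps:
$q{\left(V,k \right)} = 2 k$
$v = -3 + i \sqrt{11203}$ ($v = -3 + \sqrt{-11527 + 2 \left(90 + 72\right)} = -3 + \sqrt{-11527 + 2 \cdot 162} = -3 + \sqrt{-11527 + 324} = -3 + \sqrt{-11203} = -3 + i \sqrt{11203} \approx -3.0 + 105.84 i$)
$\frac{1}{\left(\frac{34011}{-37050} + \frac{19091}{15854}\right) + v} = \frac{1}{\left(\frac{34011}{-37050} + \frac{19091}{15854}\right) - \left(3 - i \sqrt{11203}\right)} = \frac{1}{\left(34011 \left(- \frac{1}{37050}\right) + 19091 \cdot \frac{1}{15854}\right) - \left(3 - i \sqrt{11203}\right)} = \frac{1}{\left(- \frac{11337}{12350} + \frac{19091}{15854}\right) - \left(3 - i \sqrt{11203}\right)} = \frac{1}{\frac{14009263}{48949225} - \left(3 - i \sqrt{11203}\right)} = \frac{1}{- \frac{132838412}{48949225} + i \sqrt{11203}}$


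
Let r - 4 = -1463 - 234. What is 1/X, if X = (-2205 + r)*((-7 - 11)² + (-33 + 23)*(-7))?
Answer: -1/1535812 ≈ -6.5112e-7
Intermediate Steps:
r = -1693 (r = 4 + (-1463 - 234) = 4 - 1697 = -1693)
X = -1535812 (X = (-2205 - 1693)*((-7 - 11)² + (-33 + 23)*(-7)) = -3898*((-18)² - 10*(-7)) = -3898*(324 + 70) = -3898*394 = -1535812)
1/X = 1/(-1535812) = -1/1535812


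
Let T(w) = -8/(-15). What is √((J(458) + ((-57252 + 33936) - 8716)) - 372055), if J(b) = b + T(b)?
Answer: I*√90816405/15 ≈ 635.32*I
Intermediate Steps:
T(w) = 8/15 (T(w) = -8*(-1/15) = 8/15)
J(b) = 8/15 + b (J(b) = b + 8/15 = 8/15 + b)
√((J(458) + ((-57252 + 33936) - 8716)) - 372055) = √(((8/15 + 458) + ((-57252 + 33936) - 8716)) - 372055) = √((6878/15 + (-23316 - 8716)) - 372055) = √((6878/15 - 32032) - 372055) = √(-473602/15 - 372055) = √(-6054427/15) = I*√90816405/15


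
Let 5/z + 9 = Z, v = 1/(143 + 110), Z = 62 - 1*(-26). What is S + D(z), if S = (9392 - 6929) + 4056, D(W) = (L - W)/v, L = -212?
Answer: -3723508/79 ≈ -47133.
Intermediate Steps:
Z = 88 (Z = 62 + 26 = 88)
v = 1/253 ≈ 0.0039526
z = 5/79 (z = 5/(-9 + 88) = 5/79 ≈ 0.063291)
D(W) = -53636 - 253*W (D(W) = (-212 - W)/(1/253) = (-212 - W)*253 = -53636 - 253*W)
S = 6519 (S = 2463 + 4056 = 6519)
S + D(z) = 6519 + (-53636 - 253*5/79) = 6519 + (-53636 - 1265/79) = 6519 - 4238509/79 = -3723508/79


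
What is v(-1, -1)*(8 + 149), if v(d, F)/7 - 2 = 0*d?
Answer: 2198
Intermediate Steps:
v(d, F) = 14 (v(d, F) = 14 + 7*(0*d) = 14 + 7*0 = 14 + 0 = 14)
v(-1, -1)*(8 + 149) = 14*(8 + 149) = 14*157 = 2198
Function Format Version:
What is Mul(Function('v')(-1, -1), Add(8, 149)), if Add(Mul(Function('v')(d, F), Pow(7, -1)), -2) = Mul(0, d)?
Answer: 2198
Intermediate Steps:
Function('v')(d, F) = 14 (Function('v')(d, F) = Add(14, Mul(7, Mul(0, d))) = Add(14, Mul(7, 0)) = Add(14, 0) = 14)
Mul(Function('v')(-1, -1), Add(8, 149)) = Mul(14, Add(8, 149)) = Mul(14, 157) = 2198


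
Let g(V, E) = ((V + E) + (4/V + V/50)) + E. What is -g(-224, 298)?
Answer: -514503/1400 ≈ -367.50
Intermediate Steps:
g(V, E) = 2*E + 4/V + 51*V/50 (g(V, E) = ((E + V) + (4/V + V*(1/50))) + E = ((E + V) + (4/V + V/50)) + E = (E + 4/V + 51*V/50) + E = 2*E + 4/V + 51*V/50)
-g(-224, 298) = -(2*298 + 4/(-224) + (51/50)*(-224)) = -(596 + 4*(-1/224) - 5712/25) = -(596 - 1/56 - 5712/25) = -1*514503/1400 = -514503/1400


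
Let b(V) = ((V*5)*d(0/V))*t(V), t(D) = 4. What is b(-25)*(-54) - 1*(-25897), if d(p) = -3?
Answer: -55103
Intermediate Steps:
b(V) = -60*V (b(V) = ((V*5)*(-3))*4 = ((5*V)*(-3))*4 = -15*V*4 = -60*V)
b(-25)*(-54) - 1*(-25897) = -60*(-25)*(-54) - 1*(-25897) = 1500*(-54) + 25897 = -81000 + 25897 = -55103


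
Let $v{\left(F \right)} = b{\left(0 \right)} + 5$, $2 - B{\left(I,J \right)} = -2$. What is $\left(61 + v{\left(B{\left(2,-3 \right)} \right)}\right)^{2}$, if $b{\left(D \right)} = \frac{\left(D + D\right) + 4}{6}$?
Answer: $\frac{40000}{9} \approx 4444.4$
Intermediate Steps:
$B{\left(I,J \right)} = 4$ ($B{\left(I,J \right)} = 2 - -2 = 2 + 2 = 4$)
$b{\left(D \right)} = \frac{2}{3} + \frac{D}{3}$ ($b{\left(D \right)} = \left(2 D + 4\right) \frac{1}{6} = \left(4 + 2 D\right) \frac{1}{6} = \frac{2}{3} + \frac{D}{3}$)
$v{\left(F \right)} = \frac{17}{3}$ ($v{\left(F \right)} = \left(\frac{2}{3} + \frac{1}{3} \cdot 0\right) + 5 = \left(\frac{2}{3} + 0\right) + 5 = \frac{2}{3} + 5 = \frac{17}{3}$)
$\left(61 + v{\left(B{\left(2,-3 \right)} \right)}\right)^{2} = \left(61 + \frac{17}{3}\right)^{2} = \left(\frac{200}{3}\right)^{2} = \frac{40000}{9}$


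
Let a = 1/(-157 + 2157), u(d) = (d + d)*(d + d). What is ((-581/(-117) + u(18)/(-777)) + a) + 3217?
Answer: 195169402303/60606000 ≈ 3220.3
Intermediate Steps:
u(d) = 4*d² (u(d) = (2*d)*(2*d) = 4*d²)
a = 1/2000 ≈ 0.00050000
((-581/(-117) + u(18)/(-777)) + a) + 3217 = ((-581/(-117) + (4*18²)/(-777)) + 1/2000) + 3217 = ((-581*(-1/117) + (4*324)*(-1/777)) + 1/2000) + 3217 = ((581/117 + 1296*(-1/777)) + 1/2000) + 3217 = ((581/117 - 432/259) + 1/2000) + 3217 = (99935/30303 + 1/2000) + 3217 = 199900303/60606000 + 3217 = 195169402303/60606000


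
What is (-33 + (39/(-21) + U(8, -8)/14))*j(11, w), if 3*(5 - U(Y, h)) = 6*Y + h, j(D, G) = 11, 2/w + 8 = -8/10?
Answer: -16379/42 ≈ -389.98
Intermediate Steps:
w = -5/22 (w = 2/(-8 - 8/10) = 2/(-8 - 8*1/10) = 2/(-8 - 4/5) = 2/(-44/5) = 2*(-5/44) = -5/22 ≈ -0.22727)
U(Y, h) = 5 - 2*Y - h/3 (U(Y, h) = 5 - (6*Y + h)/3 = 5 - (h + 6*Y)/3 = 5 + (-2*Y - h/3) = 5 - 2*Y - h/3)
(-33 + (39/(-21) + U(8, -8)/14))*j(11, w) = (-33 + (39/(-21) + (5 - 2*8 - 1/3*(-8))/14))*11 = (-33 + (39*(-1/21) + (5 - 16 + 8/3)*(1/14)))*11 = (-33 + (-13/7 - 25/3*1/14))*11 = (-33 + (-13/7 - 25/42))*11 = (-33 - 103/42)*11 = -1489/42*11 = -16379/42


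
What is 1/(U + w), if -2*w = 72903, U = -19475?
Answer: -2/111853 ≈ -1.7881e-5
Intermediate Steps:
w = -72903/2 (w = -½*72903 = -72903/2 ≈ -36452.)
1/(U + w) = 1/(-19475 - 72903/2) = 1/(-111853/2) = -2/111853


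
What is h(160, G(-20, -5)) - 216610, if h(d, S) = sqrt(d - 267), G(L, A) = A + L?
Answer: -216610 + I*sqrt(107) ≈ -2.1661e+5 + 10.344*I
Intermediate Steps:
h(d, S) = sqrt(-267 + d)
h(160, G(-20, -5)) - 216610 = sqrt(-267 + 160) - 216610 = sqrt(-107) - 216610 = I*sqrt(107) - 216610 = -216610 + I*sqrt(107)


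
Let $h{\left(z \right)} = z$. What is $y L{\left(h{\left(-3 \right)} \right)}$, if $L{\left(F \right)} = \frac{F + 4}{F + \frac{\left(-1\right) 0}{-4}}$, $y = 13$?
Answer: $- \frac{13}{3} \approx -4.3333$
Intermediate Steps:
$L{\left(F \right)} = \frac{4 + F}{F}$ ($L{\left(F \right)} = \frac{4 + F}{F + 0 \left(- \frac{1}{4}\right)} = \frac{4 + F}{F + 0} = \frac{4 + F}{F}$)
$y L{\left(h{\left(-3 \right)} \right)} = 13 \frac{4 - 3}{-3} = 13 \left(\left(- \frac{1}{3}\right) 1\right) = 13 \left(- \frac{1}{3}\right) = - \frac{13}{3}$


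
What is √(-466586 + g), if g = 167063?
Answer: I*√299523 ≈ 547.29*I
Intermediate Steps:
√(-466586 + g) = √(-466586 + 167063) = √(-299523) = I*√299523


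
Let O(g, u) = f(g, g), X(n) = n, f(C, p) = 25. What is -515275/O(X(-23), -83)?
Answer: -20611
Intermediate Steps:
O(g, u) = 25
-515275/O(X(-23), -83) = -515275/25 = -515275*1/25 = -20611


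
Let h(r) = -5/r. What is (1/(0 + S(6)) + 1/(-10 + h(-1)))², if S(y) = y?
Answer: 1/900 ≈ 0.0011111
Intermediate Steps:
(1/(0 + S(6)) + 1/(-10 + h(-1)))² = (1/(0 + 6) + 1/(-10 - 5/(-1)))² = (1/6 + 1/(-10 - 5*(-1)))² = (⅙ + 1/(-10 + 5))² = (⅙ + 1/(-5))² = (⅙ - ⅕)² = (-1/30)² = 1/900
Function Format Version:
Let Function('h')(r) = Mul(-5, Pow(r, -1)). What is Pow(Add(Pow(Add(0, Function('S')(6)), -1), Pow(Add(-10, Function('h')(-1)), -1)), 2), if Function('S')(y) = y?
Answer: Rational(1, 900) ≈ 0.0011111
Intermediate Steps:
Pow(Add(Pow(Add(0, Function('S')(6)), -1), Pow(Add(-10, Function('h')(-1)), -1)), 2) = Pow(Add(Pow(Add(0, 6), -1), Pow(Add(-10, Mul(-5, Pow(-1, -1))), -1)), 2) = Pow(Add(Pow(6, -1), Pow(Add(-10, Mul(-5, -1)), -1)), 2) = Pow(Add(Rational(1, 6), Pow(Add(-10, 5), -1)), 2) = Pow(Add(Rational(1, 6), Pow(-5, -1)), 2) = Pow(Add(Rational(1, 6), Rational(-1, 5)), 2) = Pow(Rational(-1, 30), 2) = Rational(1, 900)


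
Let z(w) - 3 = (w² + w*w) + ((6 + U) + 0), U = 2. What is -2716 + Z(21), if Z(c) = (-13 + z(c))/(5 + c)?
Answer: -34868/13 ≈ -2682.2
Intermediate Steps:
z(w) = 11 + 2*w² (z(w) = 3 + ((w² + w*w) + ((6 + 2) + 0)) = 3 + ((w² + w²) + (8 + 0)) = 3 + (2*w² + 8) = 3 + (8 + 2*w²) = 11 + 2*w²)
Z(c) = (-2 + 2*c²)/(5 + c) (Z(c) = (-13 + (11 + 2*c²))/(5 + c) = (-2 + 2*c²)/(5 + c))
-2716 + Z(21) = -2716 + 2*(-1 + 21²)/(5 + 21) = -2716 + 2*(-1 + 441)/26 = -2716 + 2*(1/26)*440 = -2716 + 440/13 = -34868/13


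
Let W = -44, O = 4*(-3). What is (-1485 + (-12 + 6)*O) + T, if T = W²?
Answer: 523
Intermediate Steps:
O = -12
T = 1936 (T = (-44)² = 1936)
(-1485 + (-12 + 6)*O) + T = (-1485 + (-12 + 6)*(-12)) + 1936 = (-1485 - 6*(-12)) + 1936 = (-1485 + 72) + 1936 = -1413 + 1936 = 523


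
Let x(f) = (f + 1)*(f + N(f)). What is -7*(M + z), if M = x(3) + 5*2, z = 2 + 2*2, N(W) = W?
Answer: -280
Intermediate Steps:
z = 6 (z = 2 + 4 = 6)
x(f) = 2*f*(1 + f) (x(f) = (f + 1)*(f + f) = (1 + f)*(2*f) = 2*f*(1 + f))
M = 34 (M = 2*3*(1 + 3) + 5*2 = 2*3*4 + 10 = 24 + 10 = 34)
-7*(M + z) = -7*(34 + 6) = -7*40 = -280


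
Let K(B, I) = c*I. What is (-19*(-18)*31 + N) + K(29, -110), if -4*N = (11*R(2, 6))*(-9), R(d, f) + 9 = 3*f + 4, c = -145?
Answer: 107495/4 ≈ 26874.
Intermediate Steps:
R(d, f) = -5 + 3*f (R(d, f) = -9 + (3*f + 4) = -9 + (4 + 3*f) = -5 + 3*f)
N = 1287/4 (N = -11*(-5 + 3*6)*(-9)/4 = -11*(-5 + 18)*(-9)/4 = -11*13*(-9)/4 = -143*(-9)/4 = -1/4*(-1287) = 1287/4 ≈ 321.75)
K(B, I) = -145*I
(-19*(-18)*31 + N) + K(29, -110) = (-19*(-18)*31 + 1287/4) - 145*(-110) = (342*31 + 1287/4) + 15950 = (10602 + 1287/4) + 15950 = 43695/4 + 15950 = 107495/4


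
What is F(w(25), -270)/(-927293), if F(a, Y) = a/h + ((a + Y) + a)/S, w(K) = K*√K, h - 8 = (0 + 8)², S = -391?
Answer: -50315/26105152536 ≈ -1.9274e-6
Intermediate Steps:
h = 72 (h = 8 + (0 + 8)² = 8 + 8² = 8 + 64 = 72)
w(K) = K^(3/2)
F(a, Y) = -Y/391 + 247*a/28152 (F(a, Y) = a/72 + ((a + Y) + a)/(-391) = a*(1/72) + ((Y + a) + a)*(-1/391) = a/72 + (Y + 2*a)*(-1/391) = a/72 + (-2*a/391 - Y/391) = -Y/391 + 247*a/28152)
F(w(25), -270)/(-927293) = (-1/391*(-270) + 247*25^(3/2)/28152)/(-927293) = (270/391 + (247/28152)*125)*(-1/927293) = (270/391 + 30875/28152)*(-1/927293) = (50315/28152)*(-1/927293) = -50315/26105152536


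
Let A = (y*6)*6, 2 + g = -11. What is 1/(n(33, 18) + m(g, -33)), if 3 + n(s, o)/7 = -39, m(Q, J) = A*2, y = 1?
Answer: -1/222 ≈ -0.0045045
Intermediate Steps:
g = -13 (g = -2 - 11 = -13)
A = 36 (A = (1*6)*6 = 6*6 = 36)
m(Q, J) = 72 (m(Q, J) = 36*2 = 72)
n(s, o) = -294 (n(s, o) = -21 + 7*(-39) = -21 - 273 = -294)
1/(n(33, 18) + m(g, -33)) = 1/(-294 + 72) = 1/(-222) = -1/222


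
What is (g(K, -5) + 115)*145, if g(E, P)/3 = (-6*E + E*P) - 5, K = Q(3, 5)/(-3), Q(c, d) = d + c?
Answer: 27260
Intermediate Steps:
Q(c, d) = c + d
K = -8/3 (K = (3 + 5)/(-3) = 8*(-⅓) = -8/3 ≈ -2.6667)
g(E, P) = -15 - 18*E + 3*E*P (g(E, P) = 3*((-6*E + E*P) - 5) = 3*(-5 - 6*E + E*P) = -15 - 18*E + 3*E*P)
(g(K, -5) + 115)*145 = ((-15 - 18*(-8/3) + 3*(-8/3)*(-5)) + 115)*145 = ((-15 + 48 + 40) + 115)*145 = (73 + 115)*145 = 188*145 = 27260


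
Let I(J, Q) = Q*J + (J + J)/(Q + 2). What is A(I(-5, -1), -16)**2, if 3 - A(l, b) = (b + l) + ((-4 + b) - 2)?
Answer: 2116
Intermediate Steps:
I(J, Q) = J*Q + 2*J/(2 + Q) (I(J, Q) = J*Q + (2*J)/(2 + Q) = J*Q + 2*J/(2 + Q))
A(l, b) = 9 - l - 2*b (A(l, b) = 3 - ((b + l) + ((-4 + b) - 2)) = 3 - ((b + l) + (-6 + b)) = 3 - (-6 + l + 2*b) = 3 + (6 - l - 2*b) = 9 - l - 2*b)
A(I(-5, -1), -16)**2 = (9 - (-5)*(2 + (-1)**2 + 2*(-1))/(2 - 1) - 2*(-16))**2 = (9 - (-5)*(2 + 1 - 2)/1 + 32)**2 = (9 - (-5) + 32)**2 = (9 - 1*(-5) + 32)**2 = (9 + 5 + 32)**2 = 46**2 = 2116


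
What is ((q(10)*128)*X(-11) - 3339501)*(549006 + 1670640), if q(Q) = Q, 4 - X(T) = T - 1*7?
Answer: -7350004805286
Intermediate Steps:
X(T) = 11 - T (X(T) = 4 - (T - 1*7) = 4 - (T - 7) = 4 - (-7 + T) = 4 + (7 - T) = 11 - T)
((q(10)*128)*X(-11) - 3339501)*(549006 + 1670640) = ((10*128)*(11 - 1*(-11)) - 3339501)*(549006 + 1670640) = (1280*(11 + 11) - 3339501)*2219646 = (1280*22 - 3339501)*2219646 = (28160 - 3339501)*2219646 = -3311341*2219646 = -7350004805286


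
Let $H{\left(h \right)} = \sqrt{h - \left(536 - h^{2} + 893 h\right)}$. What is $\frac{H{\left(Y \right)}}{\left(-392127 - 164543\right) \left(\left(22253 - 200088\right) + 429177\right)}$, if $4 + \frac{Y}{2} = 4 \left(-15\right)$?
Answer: $- \frac{\sqrt{32506}}{69957275570} \approx -2.5772 \cdot 10^{-9}$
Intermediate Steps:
$Y = -128$ ($Y = -8 + 2 \cdot 4 \left(-15\right) = -8 + 2 \left(-60\right) = -8 - 120 = -128$)
$H{\left(h \right)} = \sqrt{-536 + h^{2} - 892 h}$ ($H{\left(h \right)} = \sqrt{h - \left(536 - h^{2} + 893 h\right)} = \sqrt{-536 + h^{2} - 892 h}$)
$\frac{H{\left(Y \right)}}{\left(-392127 - 164543\right) \left(\left(22253 - 200088\right) + 429177\right)} = \frac{\sqrt{-536 + \left(-128\right)^{2} - -114176}}{\left(-392127 - 164543\right) \left(\left(22253 - 200088\right) + 429177\right)} = \frac{\sqrt{-536 + 16384 + 114176}}{\left(-556670\right) \left(-177835 + 429177\right)} = \frac{\sqrt{130024}}{\left(-556670\right) 251342} = \frac{2 \sqrt{32506}}{-139914551140} = 2 \sqrt{32506} \left(- \frac{1}{139914551140}\right) = - \frac{\sqrt{32506}}{69957275570}$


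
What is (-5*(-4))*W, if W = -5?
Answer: -100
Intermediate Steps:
(-5*(-4))*W = -5*(-4)*(-5) = 20*(-5) = -100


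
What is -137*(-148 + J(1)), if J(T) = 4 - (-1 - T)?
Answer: 19454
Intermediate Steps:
J(T) = 5 + T (J(T) = 4 + (1 + T) = 5 + T)
-137*(-148 + J(1)) = -137*(-148 + (5 + 1)) = -137*(-148 + 6) = -137*(-142) = 19454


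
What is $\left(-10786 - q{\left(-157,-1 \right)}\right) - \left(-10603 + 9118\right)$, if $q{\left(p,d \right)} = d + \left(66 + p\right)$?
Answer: $-9209$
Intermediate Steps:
$q{\left(p,d \right)} = 66 + d + p$
$\left(-10786 - q{\left(-157,-1 \right)}\right) - \left(-10603 + 9118\right) = \left(-10786 - \left(66 - 1 - 157\right)\right) - \left(-10603 + 9118\right) = \left(-10786 - -92\right) - -1485 = \left(-10786 + 92\right) + 1485 = -10694 + 1485 = -9209$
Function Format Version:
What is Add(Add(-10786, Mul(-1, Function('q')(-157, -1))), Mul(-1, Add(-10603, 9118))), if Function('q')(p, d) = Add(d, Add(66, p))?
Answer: -9209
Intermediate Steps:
Function('q')(p, d) = Add(66, d, p)
Add(Add(-10786, Mul(-1, Function('q')(-157, -1))), Mul(-1, Add(-10603, 9118))) = Add(Add(-10786, Mul(-1, Add(66, -1, -157))), Mul(-1, Add(-10603, 9118))) = Add(Add(-10786, Mul(-1, -92)), Mul(-1, -1485)) = Add(Add(-10786, 92), 1485) = Add(-10694, 1485) = -9209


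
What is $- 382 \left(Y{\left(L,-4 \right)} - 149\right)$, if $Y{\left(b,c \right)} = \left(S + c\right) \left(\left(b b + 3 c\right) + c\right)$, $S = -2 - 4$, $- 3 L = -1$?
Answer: $- \frac{33998}{9} \approx -3777.6$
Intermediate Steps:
$L = \frac{1}{3}$ ($L = \left(- \frac{1}{3}\right) \left(-1\right) = \frac{1}{3} \approx 0.33333$)
$S = -6$
$Y{\left(b,c \right)} = \left(-6 + c\right) \left(b^{2} + 4 c\right)$ ($Y{\left(b,c \right)} = \left(-6 + c\right) \left(\left(b b + 3 c\right) + c\right) = \left(-6 + c\right) \left(\left(b^{2} + 3 c\right) + c\right) = \left(-6 + c\right) \left(b^{2} + 4 c\right)$)
$- 382 \left(Y{\left(L,-4 \right)} - 149\right) = - 382 \left(\left(\left(-24\right) \left(-4\right) - \frac{6}{9} + 4 \left(-4\right)^{2} - \frac{4}{9}\right) - 149\right) = - 382 \left(\left(96 - \frac{2}{3} + 4 \cdot 16 - \frac{4}{9}\right) - 149\right) = - 382 \left(\left(96 - \frac{2}{3} + 64 - \frac{4}{9}\right) - 149\right) = - 382 \left(\frac{1430}{9} - 149\right) = \left(-382\right) \frac{89}{9} = - \frac{33998}{9}$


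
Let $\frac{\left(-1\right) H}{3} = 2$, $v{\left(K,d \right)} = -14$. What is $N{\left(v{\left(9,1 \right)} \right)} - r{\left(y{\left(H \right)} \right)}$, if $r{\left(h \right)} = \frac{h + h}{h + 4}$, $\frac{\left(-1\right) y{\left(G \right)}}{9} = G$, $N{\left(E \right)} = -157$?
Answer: $- \frac{4607}{29} \approx -158.86$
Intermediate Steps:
$H = -6$ ($H = \left(-3\right) 2 = -6$)
$y{\left(G \right)} = - 9 G$
$r{\left(h \right)} = \frac{2 h}{4 + h}$
$N{\left(v{\left(9,1 \right)} \right)} - r{\left(y{\left(H \right)} \right)} = -157 - \frac{2 \left(\left(-9\right) \left(-6\right)\right)}{4 - -54} = -157 - 2 \cdot 54 \frac{1}{4 + 54} = -157 - 2 \cdot 54 \cdot \frac{1}{58} = -157 - \frac{54}{29} = - \frac{4607}{29}$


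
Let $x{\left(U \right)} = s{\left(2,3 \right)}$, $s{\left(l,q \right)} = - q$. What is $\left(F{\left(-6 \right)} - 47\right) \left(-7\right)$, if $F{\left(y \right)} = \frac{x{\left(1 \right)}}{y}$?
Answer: $\frac{651}{2} \approx 325.5$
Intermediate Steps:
$x{\left(U \right)} = -3$ ($x{\left(U \right)} = \left(-1\right) 3 = -3$)
$F{\left(y \right)} = - \frac{3}{y}$
$\left(F{\left(-6 \right)} - 47\right) \left(-7\right) = \left(- \frac{3}{-6} - 47\right) \left(-7\right) = \left(\left(-3\right) \left(- \frac{1}{6}\right) - 47\right) \left(-7\right) = \left(\frac{1}{2} - 47\right) \left(-7\right) = \left(- \frac{93}{2}\right) \left(-7\right) = \frac{651}{2}$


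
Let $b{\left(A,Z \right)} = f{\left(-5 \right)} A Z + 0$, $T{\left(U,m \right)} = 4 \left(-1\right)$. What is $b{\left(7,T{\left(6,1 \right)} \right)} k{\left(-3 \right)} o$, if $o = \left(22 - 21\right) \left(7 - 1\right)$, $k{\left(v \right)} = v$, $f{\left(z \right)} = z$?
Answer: $-2520$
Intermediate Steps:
$T{\left(U,m \right)} = -4$
$b{\left(A,Z \right)} = - 5 A Z$ ($b{\left(A,Z \right)} = - 5 A Z + 0 = - 5 A Z$)
$o = 6$ ($o = 1 \cdot 6 = 6$)
$b{\left(7,T{\left(6,1 \right)} \right)} k{\left(-3 \right)} o = \left(-5\right) 7 \left(-4\right) \left(-3\right) 6 = 140 \left(-3\right) 6 = \left(-420\right) 6 = -2520$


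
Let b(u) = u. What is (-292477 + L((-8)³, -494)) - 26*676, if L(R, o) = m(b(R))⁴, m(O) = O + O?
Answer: 1099511317723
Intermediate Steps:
m(O) = 2*O
L(R, o) = 16*R⁴ (L(R, o) = (2*R)⁴ = 16*R⁴)
(-292477 + L((-8)³, -494)) - 26*676 = (-292477 + 16*((-8)³)⁴) - 26*676 = (-292477 + 16*(-512)⁴) - 17576 = (-292477 + 16*68719476736) - 17576 = (-292477 + 1099511627776) - 17576 = 1099511335299 - 17576 = 1099511317723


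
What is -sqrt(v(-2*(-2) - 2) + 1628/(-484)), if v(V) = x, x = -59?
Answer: -7*I*sqrt(154)/11 ≈ -7.8971*I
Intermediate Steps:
v(V) = -59
-sqrt(v(-2*(-2) - 2) + 1628/(-484)) = -sqrt(-59 + 1628/(-484)) = -sqrt(-59 + 1628*(-1/484)) = -sqrt(-59 - 37/11) = -sqrt(-686/11) = -7*I*sqrt(154)/11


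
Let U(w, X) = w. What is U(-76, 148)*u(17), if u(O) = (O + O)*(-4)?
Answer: 10336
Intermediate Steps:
u(O) = -8*O (u(O) = (2*O)*(-4) = -8*O)
U(-76, 148)*u(17) = -(-608)*17 = -76*(-136) = 10336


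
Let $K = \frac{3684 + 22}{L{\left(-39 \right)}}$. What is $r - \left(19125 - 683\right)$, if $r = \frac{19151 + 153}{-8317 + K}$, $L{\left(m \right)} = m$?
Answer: $- \frac{6051001354}{328069} \approx -18444.0$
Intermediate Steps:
$K = - \frac{3706}{39}$ ($K = \frac{3684 + 22}{-39} = 3706 \left(- \frac{1}{39}\right) = - \frac{3706}{39} \approx -95.026$)
$r = - \frac{752856}{328069}$ ($r = \frac{19151 + 153}{-8317 - \frac{3706}{39}} = \frac{19304}{- \frac{328069}{39}} = 19304 \left(- \frac{39}{328069}\right) = - \frac{752856}{328069} \approx -2.2948$)
$r - \left(19125 - 683\right) = - \frac{752856}{328069} - \left(19125 - 683\right) = - \frac{752856}{328069} - 18442 = - \frac{6051001354}{328069}$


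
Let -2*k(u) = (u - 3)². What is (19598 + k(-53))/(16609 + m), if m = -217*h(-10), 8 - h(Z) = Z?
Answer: 18030/12703 ≈ 1.4193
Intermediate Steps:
h(Z) = 8 - Z
m = -3906 (m = -217*(8 - 1*(-10)) = -217*(8 + 10) = -217*18 = -3906)
k(u) = -(-3 + u)²/2 (k(u) = -(u - 3)²/2 = -(-3 + u)²/2)
(19598 + k(-53))/(16609 + m) = (19598 - (-3 - 53)²/2)/(16609 - 3906) = (19598 - ½*(-56)²)/12703 = (19598 - ½*3136)*(1/12703) = (19598 - 1568)*(1/12703) = 18030*(1/12703) = 18030/12703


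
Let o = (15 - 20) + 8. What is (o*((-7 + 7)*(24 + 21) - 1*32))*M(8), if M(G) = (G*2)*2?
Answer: -3072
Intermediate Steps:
M(G) = 4*G (M(G) = (2*G)*2 = 4*G)
o = 3 (o = -5 + 8 = 3)
(o*((-7 + 7)*(24 + 21) - 1*32))*M(8) = (3*((-7 + 7)*(24 + 21) - 1*32))*(4*8) = (3*(0*45 - 32))*32 = (3*(0 - 32))*32 = (3*(-32))*32 = -96*32 = -3072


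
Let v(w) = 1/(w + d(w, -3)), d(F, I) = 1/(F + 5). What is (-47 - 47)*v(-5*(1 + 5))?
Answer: 2350/751 ≈ 3.1292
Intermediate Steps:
d(F, I) = 1/(5 + F)
v(w) = 1/(w + 1/(5 + w))
(-47 - 47)*v(-5*(1 + 5)) = (-47 - 47)*((5 - 5*(1 + 5))/(1 + (-5*(1 + 5))*(5 - 5*(1 + 5)))) = -94*(5 - 5*6)/(1 + (-5*6)*(5 - 5*6)) = -94*(5 - 30)/(1 - 30*(5 - 30)) = -94*(-25)/(1 - 30*(-25)) = -94*(-25)/(1 + 750) = -94*(-25)/751 = -94*(-25/751) = 2350/751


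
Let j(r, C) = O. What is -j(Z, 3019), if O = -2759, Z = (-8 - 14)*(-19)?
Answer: 2759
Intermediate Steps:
Z = 418 (Z = -22*(-19) = 418)
j(r, C) = -2759
-j(Z, 3019) = -1*(-2759) = 2759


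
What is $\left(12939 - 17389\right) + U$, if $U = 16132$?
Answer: $11682$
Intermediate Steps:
$\left(12939 - 17389\right) + U = \left(12939 - 17389\right) + 16132 = -4450 + 16132 = 11682$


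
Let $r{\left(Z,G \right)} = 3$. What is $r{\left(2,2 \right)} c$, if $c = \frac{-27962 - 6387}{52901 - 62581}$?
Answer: $\frac{103047}{9680} \approx 10.645$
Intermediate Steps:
$c = \frac{34349}{9680}$ ($c = - \frac{34349}{-9680} = \left(-34349\right) \left(- \frac{1}{9680}\right) = \frac{34349}{9680} \approx 3.5485$)
$r{\left(2,2 \right)} c = 3 \cdot \frac{34349}{9680} = \frac{103047}{9680}$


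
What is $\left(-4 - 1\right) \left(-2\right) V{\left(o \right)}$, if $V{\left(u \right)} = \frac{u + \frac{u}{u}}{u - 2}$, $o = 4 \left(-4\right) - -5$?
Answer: $\frac{100}{13} \approx 7.6923$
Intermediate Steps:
$o = -11$ ($o = -16 + 5 = -11$)
$V{\left(u \right)} = \frac{1 + u}{-2 + u}$ ($V{\left(u \right)} = \frac{u + 1}{-2 + u} = \frac{1 + u}{-2 + u}$)
$\left(-4 - 1\right) \left(-2\right) V{\left(o \right)} = \left(-4 - 1\right) \left(-2\right) \frac{1 - 11}{-2 - 11} = \left(-4 - 1\right) \left(-2\right) \frac{1}{-13} \left(-10\right) = \left(-5\right) \left(-2\right) \left(\left(- \frac{1}{13}\right) \left(-10\right)\right) = 10 \cdot \frac{10}{13} = \frac{100}{13}$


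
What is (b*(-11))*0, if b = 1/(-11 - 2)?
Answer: 0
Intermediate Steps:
b = -1/13 (b = 1/(-13) = -1/13 ≈ -0.076923)
(b*(-11))*0 = -1/13*(-11)*0 = (11/13)*0 = 0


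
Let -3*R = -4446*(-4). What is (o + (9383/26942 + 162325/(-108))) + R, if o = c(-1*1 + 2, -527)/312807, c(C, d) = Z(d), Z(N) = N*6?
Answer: -1127215206430165/151697631492 ≈ -7430.7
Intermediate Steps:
Z(N) = 6*N
c(C, d) = 6*d
R = -5928 (R = -(-1482)*(-4) = -1/3*17784 = -5928)
o = -1054/104269 (o = (6*(-527))/312807 = -3162*1/312807 = -1054/104269 ≈ -0.010108)
(o + (9383/26942 + 162325/(-108))) + R = (-1054/104269 + (9383/26942 + 162325/(-108))) - 5928 = (-1054/104269 + (9383*(1/26942) + 162325*(-1/108))) - 5928 = (-1054/104269 + (9383/26942 - 162325/108)) - 5928 = (-1054/104269 - 2186173393/1454868) - 5928 = -227951646945589/151697631492 - 5928 = -1127215206430165/151697631492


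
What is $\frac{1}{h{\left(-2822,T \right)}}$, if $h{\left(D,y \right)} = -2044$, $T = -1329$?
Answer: $- \frac{1}{2044} \approx -0.00048924$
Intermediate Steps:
$\frac{1}{h{\left(-2822,T \right)}} = \frac{1}{-2044} = - \frac{1}{2044}$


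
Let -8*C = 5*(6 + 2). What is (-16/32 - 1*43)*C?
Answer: 435/2 ≈ 217.50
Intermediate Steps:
C = -5 (C = -5*(6 + 2)/8 = -5*8/8 = -1/8*40 = -5)
(-16/32 - 1*43)*C = (-16/32 - 1*43)*(-5) = (-16*1/32 - 43)*(-5) = (-1/2 - 43)*(-5) = -87/2*(-5) = 435/2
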